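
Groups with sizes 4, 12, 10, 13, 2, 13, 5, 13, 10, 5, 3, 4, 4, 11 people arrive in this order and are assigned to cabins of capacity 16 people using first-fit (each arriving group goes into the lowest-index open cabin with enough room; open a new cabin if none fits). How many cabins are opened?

  4 → cabin 1 (new)  [load 4/16]
  12 → cabin 1  [load 16/16]
  10 → cabin 2 (new)  [load 10/16]
  13 → cabin 3 (new)  [load 13/16]
  2 → cabin 2  [load 12/16]
  13 → cabin 4 (new)  [load 13/16]
  5 → cabin 5 (new)  [load 5/16]
  13 → cabin 6 (new)  [load 13/16]
  10 → cabin 5  [load 15/16]
  5 → cabin 7 (new)  [load 5/16]
  3 → cabin 2  [load 15/16]
  4 → cabin 7  [load 9/16]
  4 → cabin 7  [load 13/16]
  11 → cabin 8 (new)  [load 11/16]
8 cabins opened.

8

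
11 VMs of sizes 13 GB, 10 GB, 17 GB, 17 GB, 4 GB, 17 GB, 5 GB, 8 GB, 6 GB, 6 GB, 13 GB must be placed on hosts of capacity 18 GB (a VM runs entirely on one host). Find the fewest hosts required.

Total = 17 + 17 + 17 + 13 + 13 + 10 + 8 + 6 + 6 + 5 + 4 = 116 GB.
Lower bound: ⌈116/18⌉ = 7 hosts.
A packing using 7 hosts:
  host 1: 17 = 17
  host 2: 17 = 17
  host 3: 17 = 17
  host 4: 13 + 5 = 18
  host 5: 13 + 4 = 17
  host 6: 10 + 8 = 18
  host 7: 6 + 6 = 12
This matches the lower bound, so 7 is optimal.

7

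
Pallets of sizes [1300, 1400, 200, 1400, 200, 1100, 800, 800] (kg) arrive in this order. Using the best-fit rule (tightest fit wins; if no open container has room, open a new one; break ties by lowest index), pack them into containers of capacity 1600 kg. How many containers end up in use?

5

  1300 → container 1 (new)  [load 1300/1600]
  1400 → container 2 (new)  [load 1400/1600]
  200 → container 2  [load 1600/1600]
  1400 → container 3 (new)  [load 1400/1600]
  200 → container 3  [load 1600/1600]
  1100 → container 4 (new)  [load 1100/1600]
  800 → container 5 (new)  [load 800/1600]
  800 → container 5  [load 1600/1600]
5 containers opened.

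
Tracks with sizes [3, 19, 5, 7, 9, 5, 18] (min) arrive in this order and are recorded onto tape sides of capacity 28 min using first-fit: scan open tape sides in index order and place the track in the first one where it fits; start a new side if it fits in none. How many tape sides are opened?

  3 → side 1 (new)  [load 3/28]
  19 → side 1  [load 22/28]
  5 → side 1  [load 27/28]
  7 → side 2 (new)  [load 7/28]
  9 → side 2  [load 16/28]
  5 → side 2  [load 21/28]
  18 → side 3 (new)  [load 18/28]
3 tape sides opened.

3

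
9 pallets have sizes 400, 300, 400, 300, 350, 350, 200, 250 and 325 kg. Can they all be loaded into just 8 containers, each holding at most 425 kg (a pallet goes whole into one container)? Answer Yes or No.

Total = 2875 kg; ⌈2875/425⌉ = 7.
8 pallets each exceed half the capacity and cannot share a container, forcing at least 8 containers.
The bound of 8 does not rule out 8, but exhaustive search shows no assignment into 8 containers of capacity 425 kg exists — the minimum is 9.

No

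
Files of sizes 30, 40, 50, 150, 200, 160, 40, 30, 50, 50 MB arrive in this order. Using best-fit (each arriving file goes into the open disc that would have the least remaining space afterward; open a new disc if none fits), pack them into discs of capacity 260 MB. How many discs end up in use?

  30 → disc 1 (new)  [load 30/260]
  40 → disc 1  [load 70/260]
  50 → disc 1  [load 120/260]
  150 → disc 2 (new)  [load 150/260]
  200 → disc 3 (new)  [load 200/260]
  160 → disc 4 (new)  [load 160/260]
  40 → disc 3  [load 240/260]
  30 → disc 4  [load 190/260]
  50 → disc 4  [load 240/260]
  50 → disc 2  [load 200/260]
4 discs opened.

4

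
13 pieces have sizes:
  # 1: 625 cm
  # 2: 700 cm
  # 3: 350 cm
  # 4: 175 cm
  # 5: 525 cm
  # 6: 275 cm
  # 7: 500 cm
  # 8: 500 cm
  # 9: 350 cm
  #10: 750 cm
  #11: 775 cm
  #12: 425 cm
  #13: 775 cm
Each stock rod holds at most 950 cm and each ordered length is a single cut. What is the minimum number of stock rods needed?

Total = 775 + 775 + 750 + 700 + 625 + 525 + 500 + 500 + 425 + 350 + 350 + 275 + 175 = 6725 cm.
Lower bound: ⌈6725/950⌉ = 8 stock rods.
A packing using 8 stock rods:
  stock rod 1: 775 + 175 = 950
  stock rod 2: 775 = 775
  stock rod 3: 750 = 750
  stock rod 4: 700 = 700
  stock rod 5: 625 + 275 = 900
  stock rod 6: 525 + 425 = 950
  stock rod 7: 500 + 350 = 850
  stock rod 8: 500 + 350 = 850
This matches the lower bound, so 8 is optimal.

8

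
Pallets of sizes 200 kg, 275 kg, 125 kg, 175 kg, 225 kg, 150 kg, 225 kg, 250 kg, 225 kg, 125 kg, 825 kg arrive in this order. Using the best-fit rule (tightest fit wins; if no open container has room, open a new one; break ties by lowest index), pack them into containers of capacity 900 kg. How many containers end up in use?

  200 → container 1 (new)  [load 200/900]
  275 → container 1  [load 475/900]
  125 → container 1  [load 600/900]
  175 → container 1  [load 775/900]
  225 → container 2 (new)  [load 225/900]
  150 → container 2  [load 375/900]
  225 → container 2  [load 600/900]
  250 → container 2  [load 850/900]
  225 → container 3 (new)  [load 225/900]
  125 → container 1  [load 900/900]
  825 → container 4 (new)  [load 825/900]
4 containers opened.

4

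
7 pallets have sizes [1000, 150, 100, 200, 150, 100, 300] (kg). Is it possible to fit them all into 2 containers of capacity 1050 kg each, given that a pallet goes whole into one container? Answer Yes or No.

A valid assignment using 2 containers:
  container 1: 1000 = 1000
  container 2: 300 + 200 + 150 + 150 + 100 + 100 = 1000
Every load is within 1050 kg, so 2 containers suffice.

Yes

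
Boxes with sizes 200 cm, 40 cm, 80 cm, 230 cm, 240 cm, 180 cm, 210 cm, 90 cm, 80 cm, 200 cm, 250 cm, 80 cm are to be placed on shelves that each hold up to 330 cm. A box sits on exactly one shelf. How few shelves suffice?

Total = 250 + 240 + 230 + 210 + 200 + 200 + 180 + 90 + 80 + 80 + 80 + 40 = 1880 cm.
Lower bound: ⌈1880/330⌉ = 6 shelves.
Also, 7 boxes each exceed 165 cm, and no two of those can share a shelf, so at least 7 shelves are needed.
A packing using 7 shelves:
  shelf 1: 250 + 80 = 330
  shelf 2: 240 + 90 = 330
  shelf 3: 230 + 80 = 310
  shelf 4: 210 + 80 + 40 = 330
  shelf 5: 200 = 200
  shelf 6: 200 = 200
  shelf 7: 180 = 180
This matches the lower bound, so 7 is optimal.

7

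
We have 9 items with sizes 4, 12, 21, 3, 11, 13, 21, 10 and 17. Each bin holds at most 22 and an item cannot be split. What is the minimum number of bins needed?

Total = 21 + 21 + 17 + 13 + 12 + 11 + 10 + 4 + 3 = 112.
Lower bound: ⌈112/22⌉ = 6 bins.
A packing using 6 bins:
  bin 1: 21 = 21
  bin 2: 21 = 21
  bin 3: 17 + 4 = 21
  bin 4: 13 + 3 = 16
  bin 5: 12 + 10 = 22
  bin 6: 11 = 11
This matches the lower bound, so 6 is optimal.

6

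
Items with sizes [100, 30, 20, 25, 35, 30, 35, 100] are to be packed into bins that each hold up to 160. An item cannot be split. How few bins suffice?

3

Total = 100 + 100 + 35 + 35 + 30 + 30 + 25 + 20 = 375.
Lower bound: ⌈375/160⌉ = 3 bins.
A packing using 3 bins:
  bin 1: 100 + 35 + 25 = 160
  bin 2: 100 + 35 + 20 = 155
  bin 3: 30 + 30 = 60
This matches the lower bound, so 3 is optimal.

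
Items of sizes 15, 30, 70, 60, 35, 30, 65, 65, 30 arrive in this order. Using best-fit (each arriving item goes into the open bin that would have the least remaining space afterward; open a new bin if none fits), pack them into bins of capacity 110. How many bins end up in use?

  15 → bin 1 (new)  [load 15/110]
  30 → bin 1  [load 45/110]
  70 → bin 2 (new)  [load 70/110]
  60 → bin 1  [load 105/110]
  35 → bin 2  [load 105/110]
  30 → bin 3 (new)  [load 30/110]
  65 → bin 3  [load 95/110]
  65 → bin 4 (new)  [load 65/110]
  30 → bin 4  [load 95/110]
4 bins opened.

4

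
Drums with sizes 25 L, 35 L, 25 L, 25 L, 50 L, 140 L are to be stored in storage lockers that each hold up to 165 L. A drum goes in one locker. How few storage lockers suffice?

Total = 140 + 50 + 35 + 25 + 25 + 25 = 300 L.
Lower bound: ⌈300/165⌉ = 2 storage lockers.
A packing using 2 storage lockers:
  locker 1: 140 + 25 = 165
  locker 2: 50 + 35 + 25 + 25 = 135
This matches the lower bound, so 2 is optimal.

2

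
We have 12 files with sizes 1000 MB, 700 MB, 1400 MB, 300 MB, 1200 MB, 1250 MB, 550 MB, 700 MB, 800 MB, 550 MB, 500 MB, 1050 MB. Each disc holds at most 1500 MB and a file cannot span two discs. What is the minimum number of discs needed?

Total = 1400 + 1250 + 1200 + 1050 + 1000 + 800 + 700 + 700 + 550 + 550 + 500 + 300 = 10000 MB.
Lower bound: ⌈10000/1500⌉ = 7 discs.
A packing using 8 discs:
  disc 1: 1400 = 1400
  disc 2: 1250 = 1250
  disc 3: 1200 + 300 = 1500
  disc 4: 1050 = 1050
  disc 5: 1000 + 500 = 1500
  disc 6: 800 + 700 = 1500
  disc 7: 700 + 550 = 1250
  disc 8: 550 = 550
No arrangement into 7 discs stays within capacity, so 8 is optimal.

8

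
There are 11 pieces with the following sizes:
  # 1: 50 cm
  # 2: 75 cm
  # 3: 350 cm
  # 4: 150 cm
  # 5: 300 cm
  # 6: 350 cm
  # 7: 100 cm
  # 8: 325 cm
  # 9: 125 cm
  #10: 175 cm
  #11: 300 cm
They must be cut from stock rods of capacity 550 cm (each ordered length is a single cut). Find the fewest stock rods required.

5

Total = 350 + 350 + 325 + 300 + 300 + 175 + 150 + 125 + 100 + 75 + 50 = 2300 cm.
Lower bound: ⌈2300/550⌉ = 5 stock rods.
A packing using 5 stock rods:
  stock rod 1: 350 + 175 = 525
  stock rod 2: 350 + 150 + 50 = 550
  stock rod 3: 325 + 125 + 100 = 550
  stock rod 4: 300 + 75 = 375
  stock rod 5: 300 = 300
This matches the lower bound, so 5 is optimal.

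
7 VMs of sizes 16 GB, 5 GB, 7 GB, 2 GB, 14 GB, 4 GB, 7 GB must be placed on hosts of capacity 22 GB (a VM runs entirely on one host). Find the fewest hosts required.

Total = 16 + 14 + 7 + 7 + 5 + 4 + 2 = 55 GB.
Lower bound: ⌈55/22⌉ = 3 hosts.
A packing using 3 hosts:
  host 1: 16 + 5 = 21
  host 2: 14 + 7 = 21
  host 3: 7 + 4 + 2 = 13
This matches the lower bound, so 3 is optimal.

3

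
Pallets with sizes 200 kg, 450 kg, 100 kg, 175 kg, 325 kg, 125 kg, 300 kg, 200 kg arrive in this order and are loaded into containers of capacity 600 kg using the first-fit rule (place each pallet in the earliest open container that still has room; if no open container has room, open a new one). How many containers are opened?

  200 → container 1 (new)  [load 200/600]
  450 → container 2 (new)  [load 450/600]
  100 → container 1  [load 300/600]
  175 → container 1  [load 475/600]
  325 → container 3 (new)  [load 325/600]
  125 → container 1  [load 600/600]
  300 → container 4 (new)  [load 300/600]
  200 → container 3  [load 525/600]
4 containers opened.

4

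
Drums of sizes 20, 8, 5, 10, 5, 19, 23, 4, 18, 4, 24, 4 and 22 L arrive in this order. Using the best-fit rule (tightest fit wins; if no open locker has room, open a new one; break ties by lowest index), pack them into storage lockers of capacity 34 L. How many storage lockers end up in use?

6

  20 → locker 1 (new)  [load 20/34]
  8 → locker 1  [load 28/34]
  5 → locker 1  [load 33/34]
  10 → locker 2 (new)  [load 10/34]
  5 → locker 2  [load 15/34]
  19 → locker 2  [load 34/34]
  23 → locker 3 (new)  [load 23/34]
  4 → locker 3  [load 27/34]
  18 → locker 4 (new)  [load 18/34]
  4 → locker 3  [load 31/34]
  24 → locker 5 (new)  [load 24/34]
  4 → locker 5  [load 28/34]
  22 → locker 6 (new)  [load 22/34]
6 storage lockers opened.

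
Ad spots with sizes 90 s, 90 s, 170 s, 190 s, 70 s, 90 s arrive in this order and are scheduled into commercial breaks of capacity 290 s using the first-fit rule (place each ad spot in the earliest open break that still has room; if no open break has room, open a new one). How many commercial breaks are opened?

  90 → break 1 (new)  [load 90/290]
  90 → break 1  [load 180/290]
  170 → break 2 (new)  [load 170/290]
  190 → break 3 (new)  [load 190/290]
  70 → break 1  [load 250/290]
  90 → break 2  [load 260/290]
3 commercial breaks opened.

3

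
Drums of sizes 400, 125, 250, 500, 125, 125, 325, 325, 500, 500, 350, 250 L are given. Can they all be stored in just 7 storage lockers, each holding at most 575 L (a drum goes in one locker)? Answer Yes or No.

Total = 3775 L; ⌈3775/575⌉ = 7.
The bound of 7 does not rule out 7, but exhaustive search shows no assignment into 7 storage lockers of capacity 575 L exists — the minimum is 8.

No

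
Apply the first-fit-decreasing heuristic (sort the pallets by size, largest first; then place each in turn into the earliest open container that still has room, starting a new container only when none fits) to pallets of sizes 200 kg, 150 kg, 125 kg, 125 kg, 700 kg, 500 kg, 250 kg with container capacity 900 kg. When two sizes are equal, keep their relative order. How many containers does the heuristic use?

Sorted descending: 700, 500, 250, 200, 150, 125, 125.
  700 → container 1 (new)  [load 700/900]
  500 → container 2 (new)  [load 500/900]
  250 → container 2  [load 750/900]
  200 → container 1  [load 900/900]
  150 → container 2  [load 900/900]
  125 → container 3 (new)  [load 125/900]
  125 → container 3  [load 250/900]
3 containers opened.

3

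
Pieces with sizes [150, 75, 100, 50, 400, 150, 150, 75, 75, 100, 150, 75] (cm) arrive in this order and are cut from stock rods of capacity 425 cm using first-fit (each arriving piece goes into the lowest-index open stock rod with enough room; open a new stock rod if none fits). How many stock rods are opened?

  150 → stock rod 1 (new)  [load 150/425]
  75 → stock rod 1  [load 225/425]
  100 → stock rod 1  [load 325/425]
  50 → stock rod 1  [load 375/425]
  400 → stock rod 2 (new)  [load 400/425]
  150 → stock rod 3 (new)  [load 150/425]
  150 → stock rod 3  [load 300/425]
  75 → stock rod 3  [load 375/425]
  75 → stock rod 4 (new)  [load 75/425]
  100 → stock rod 4  [load 175/425]
  150 → stock rod 4  [load 325/425]
  75 → stock rod 4  [load 400/425]
4 stock rods opened.

4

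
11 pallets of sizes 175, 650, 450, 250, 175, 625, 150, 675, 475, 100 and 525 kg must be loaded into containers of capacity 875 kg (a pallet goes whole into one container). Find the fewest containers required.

6

Total = 675 + 650 + 625 + 525 + 475 + 450 + 250 + 175 + 175 + 150 + 100 = 4250 kg.
Lower bound: ⌈4250/875⌉ = 5 containers.
Also, 6 pallets each exceed 875/2 kg, and no two of those can share a container, so at least 6 containers are needed.
A packing using 6 containers:
  container 1: 675 + 175 = 850
  container 2: 650 + 175 = 825
  container 3: 625 + 250 = 875
  container 4: 525 + 150 + 100 = 775
  container 5: 475 = 475
  container 6: 450 = 450
This matches the lower bound, so 6 is optimal.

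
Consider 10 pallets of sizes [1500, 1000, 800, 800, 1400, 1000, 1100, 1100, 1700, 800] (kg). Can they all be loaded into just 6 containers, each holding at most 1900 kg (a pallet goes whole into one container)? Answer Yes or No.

Total = 11200 kg; ⌈11200/1900⌉ = 6.
7 pallets each exceed half the capacity and cannot share a container, forcing at least 7 containers.
At least 7 containers are required, but only 6 are allowed.

No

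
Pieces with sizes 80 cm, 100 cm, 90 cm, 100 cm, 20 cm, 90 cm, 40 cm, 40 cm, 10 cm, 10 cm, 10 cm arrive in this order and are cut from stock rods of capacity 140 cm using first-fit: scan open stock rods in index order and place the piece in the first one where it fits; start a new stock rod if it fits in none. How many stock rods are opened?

5

  80 → stock rod 1 (new)  [load 80/140]
  100 → stock rod 2 (new)  [load 100/140]
  90 → stock rod 3 (new)  [load 90/140]
  100 → stock rod 4 (new)  [load 100/140]
  20 → stock rod 1  [load 100/140]
  90 → stock rod 5 (new)  [load 90/140]
  40 → stock rod 1  [load 140/140]
  40 → stock rod 2  [load 140/140]
  10 → stock rod 3  [load 100/140]
  10 → stock rod 3  [load 110/140]
  10 → stock rod 3  [load 120/140]
5 stock rods opened.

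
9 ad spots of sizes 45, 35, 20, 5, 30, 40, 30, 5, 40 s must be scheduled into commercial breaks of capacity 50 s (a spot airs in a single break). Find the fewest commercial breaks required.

Total = 45 + 40 + 40 + 35 + 30 + 30 + 20 + 5 + 5 = 250 s.
Lower bound: ⌈250/50⌉ = 5 commercial breaks.
Also, 6 ad spots each exceed 25 s, and no two of those can share a break, so at least 6 commercial breaks are needed.
A packing using 6 commercial breaks:
  break 1: 45 + 5 = 50
  break 2: 40 + 5 = 45
  break 3: 40 = 40
  break 4: 35 = 35
  break 5: 30 + 20 = 50
  break 6: 30 = 30
This matches the lower bound, so 6 is optimal.

6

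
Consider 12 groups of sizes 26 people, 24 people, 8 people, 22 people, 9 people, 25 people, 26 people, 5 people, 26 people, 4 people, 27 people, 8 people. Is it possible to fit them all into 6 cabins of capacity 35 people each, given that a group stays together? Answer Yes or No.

No

Total = 210 people; ⌈210/35⌉ = 6.
7 groups each exceed half the capacity and cannot share a cabin, forcing at least 7 cabins.
At least 7 cabins are required, but only 6 are allowed.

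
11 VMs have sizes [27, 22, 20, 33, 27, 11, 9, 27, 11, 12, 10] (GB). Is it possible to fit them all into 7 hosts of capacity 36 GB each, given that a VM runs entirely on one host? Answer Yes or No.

A valid assignment using 7 hosts:
  host 1: 33 = 33
  host 2: 27 + 9 = 36
  host 3: 27 = 27
  host 4: 27 = 27
  host 5: 22 + 12 = 34
  host 6: 20 + 11 = 31
  host 7: 11 + 10 = 21
Every load is within 36 GB, so 7 hosts suffice.

Yes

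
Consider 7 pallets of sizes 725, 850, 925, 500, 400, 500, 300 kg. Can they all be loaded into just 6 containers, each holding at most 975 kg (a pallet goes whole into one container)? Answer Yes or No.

Yes

A valid assignment using 5 containers:
  container 1: 925 = 925
  container 2: 850 = 850
  container 3: 725 = 725
  container 4: 500 + 400 = 900
  container 5: 500 + 300 = 800
That uses only 5 ≤ 6, so 6 containers are enough.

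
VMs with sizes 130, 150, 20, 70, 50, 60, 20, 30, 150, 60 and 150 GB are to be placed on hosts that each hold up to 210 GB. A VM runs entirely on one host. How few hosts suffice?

5

Total = 150 + 150 + 150 + 130 + 70 + 60 + 60 + 50 + 30 + 20 + 20 = 890 GB.
Lower bound: ⌈890/210⌉ = 5 hosts.
A packing using 5 hosts:
  host 1: 150 + 60 = 210
  host 2: 150 + 60 = 210
  host 3: 150 + 50 = 200
  host 4: 130 + 70 = 200
  host 5: 30 + 20 + 20 = 70
This matches the lower bound, so 5 is optimal.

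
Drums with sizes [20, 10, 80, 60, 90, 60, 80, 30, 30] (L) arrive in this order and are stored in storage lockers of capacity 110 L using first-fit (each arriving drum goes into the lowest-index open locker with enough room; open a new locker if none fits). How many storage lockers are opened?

5

  20 → locker 1 (new)  [load 20/110]
  10 → locker 1  [load 30/110]
  80 → locker 1  [load 110/110]
  60 → locker 2 (new)  [load 60/110]
  90 → locker 3 (new)  [load 90/110]
  60 → locker 4 (new)  [load 60/110]
  80 → locker 5 (new)  [load 80/110]
  30 → locker 2  [load 90/110]
  30 → locker 4  [load 90/110]
5 storage lockers opened.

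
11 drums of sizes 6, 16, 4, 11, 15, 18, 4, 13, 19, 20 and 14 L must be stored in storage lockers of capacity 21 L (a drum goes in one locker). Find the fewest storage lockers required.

Total = 20 + 19 + 18 + 16 + 15 + 14 + 13 + 11 + 6 + 4 + 4 = 140 L.
Lower bound: ⌈140/21⌉ = 7 storage lockers.
Also, 8 drums each exceed 21/2 L, and no two of those can share a locker, so at least 8 storage lockers are needed.
A packing using 8 storage lockers:
  locker 1: 20 = 20
  locker 2: 19 = 19
  locker 3: 18 = 18
  locker 4: 16 + 4 = 20
  locker 5: 15 + 6 = 21
  locker 6: 14 + 4 = 18
  locker 7: 13 = 13
  locker 8: 11 = 11
This matches the lower bound, so 8 is optimal.

8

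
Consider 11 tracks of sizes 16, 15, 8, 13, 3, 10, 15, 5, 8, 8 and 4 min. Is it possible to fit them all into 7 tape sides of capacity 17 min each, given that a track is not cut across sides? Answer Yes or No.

A valid assignment using 7 tape sides:
  side 1: 16 = 16
  side 2: 15 = 15
  side 3: 15 = 15
  side 4: 13 + 4 = 17
  side 5: 10 + 5 = 15
  side 6: 8 + 8 = 16
  side 7: 8 + 3 = 11
Every load is within 17 min, so 7 tape sides suffice.

Yes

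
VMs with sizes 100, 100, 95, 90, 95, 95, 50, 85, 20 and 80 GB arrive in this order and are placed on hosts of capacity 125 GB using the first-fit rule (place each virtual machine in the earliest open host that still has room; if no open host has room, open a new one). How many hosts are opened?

  100 → host 1 (new)  [load 100/125]
  100 → host 2 (new)  [load 100/125]
  95 → host 3 (new)  [load 95/125]
  90 → host 4 (new)  [load 90/125]
  95 → host 5 (new)  [load 95/125]
  95 → host 6 (new)  [load 95/125]
  50 → host 7 (new)  [load 50/125]
  85 → host 8 (new)  [load 85/125]
  20 → host 1  [load 120/125]
  80 → host 9 (new)  [load 80/125]
9 hosts opened.

9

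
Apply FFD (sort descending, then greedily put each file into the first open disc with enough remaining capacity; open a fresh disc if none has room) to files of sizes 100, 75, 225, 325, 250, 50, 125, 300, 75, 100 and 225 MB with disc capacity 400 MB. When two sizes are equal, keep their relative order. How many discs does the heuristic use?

5

Sorted descending: 325, 300, 250, 225, 225, 125, 100, 100, 75, 75, 50.
  325 → disc 1 (new)  [load 325/400]
  300 → disc 2 (new)  [load 300/400]
  250 → disc 3 (new)  [load 250/400]
  225 → disc 4 (new)  [load 225/400]
  225 → disc 5 (new)  [load 225/400]
  125 → disc 3  [load 375/400]
  100 → disc 2  [load 400/400]
  100 → disc 4  [load 325/400]
  75 → disc 1  [load 400/400]
  75 → disc 4  [load 400/400]
  50 → disc 5  [load 275/400]
5 discs opened.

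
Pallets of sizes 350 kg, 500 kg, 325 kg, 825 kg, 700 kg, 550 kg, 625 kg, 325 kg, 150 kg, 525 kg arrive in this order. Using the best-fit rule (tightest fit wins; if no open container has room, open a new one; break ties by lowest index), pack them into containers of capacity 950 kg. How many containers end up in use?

  350 → container 1 (new)  [load 350/950]
  500 → container 1  [load 850/950]
  325 → container 2 (new)  [load 325/950]
  825 → container 3 (new)  [load 825/950]
  700 → container 4 (new)  [load 700/950]
  550 → container 2  [load 875/950]
  625 → container 5 (new)  [load 625/950]
  325 → container 5  [load 950/950]
  150 → container 4  [load 850/950]
  525 → container 6 (new)  [load 525/950]
6 containers opened.

6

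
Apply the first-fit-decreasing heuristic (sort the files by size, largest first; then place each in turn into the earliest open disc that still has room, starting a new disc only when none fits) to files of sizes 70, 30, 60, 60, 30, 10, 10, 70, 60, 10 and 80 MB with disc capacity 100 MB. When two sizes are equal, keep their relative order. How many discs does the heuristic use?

Sorted descending: 80, 70, 70, 60, 60, 60, 30, 30, 10, 10, 10.
  80 → disc 1 (new)  [load 80/100]
  70 → disc 2 (new)  [load 70/100]
  70 → disc 3 (new)  [load 70/100]
  60 → disc 4 (new)  [load 60/100]
  60 → disc 5 (new)  [load 60/100]
  60 → disc 6 (new)  [load 60/100]
  30 → disc 2  [load 100/100]
  30 → disc 3  [load 100/100]
  10 → disc 1  [load 90/100]
  10 → disc 1  [load 100/100]
  10 → disc 4  [load 70/100]
6 discs opened.

6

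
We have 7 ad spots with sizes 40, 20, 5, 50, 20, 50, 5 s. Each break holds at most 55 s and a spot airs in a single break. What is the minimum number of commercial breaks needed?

Total = 50 + 50 + 40 + 20 + 20 + 5 + 5 = 190 s.
Lower bound: ⌈190/55⌉ = 4 commercial breaks.
A packing using 4 commercial breaks:
  break 1: 50 + 5 = 55
  break 2: 50 + 5 = 55
  break 3: 40 = 40
  break 4: 20 + 20 = 40
This matches the lower bound, so 4 is optimal.

4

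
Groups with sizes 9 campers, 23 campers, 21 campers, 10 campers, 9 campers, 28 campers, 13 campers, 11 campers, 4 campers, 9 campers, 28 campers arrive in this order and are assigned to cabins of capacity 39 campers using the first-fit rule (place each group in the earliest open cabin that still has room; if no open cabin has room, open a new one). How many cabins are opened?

  9 → cabin 1 (new)  [load 9/39]
  23 → cabin 1  [load 32/39]
  21 → cabin 2 (new)  [load 21/39]
  10 → cabin 2  [load 31/39]
  9 → cabin 3 (new)  [load 9/39]
  28 → cabin 3  [load 37/39]
  13 → cabin 4 (new)  [load 13/39]
  11 → cabin 4  [load 24/39]
  4 → cabin 1  [load 36/39]
  9 → cabin 4  [load 33/39]
  28 → cabin 5 (new)  [load 28/39]
5 cabins opened.

5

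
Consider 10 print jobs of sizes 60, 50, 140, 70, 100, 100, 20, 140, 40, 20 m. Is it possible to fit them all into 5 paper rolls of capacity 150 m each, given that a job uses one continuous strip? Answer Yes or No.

Total = 740 m; ⌈740/150⌉ = 5.
The bound of 5 does not rule out 5, but exhaustive search shows no assignment into 5 paper rolls of capacity 150 m exists — the minimum is 6.

No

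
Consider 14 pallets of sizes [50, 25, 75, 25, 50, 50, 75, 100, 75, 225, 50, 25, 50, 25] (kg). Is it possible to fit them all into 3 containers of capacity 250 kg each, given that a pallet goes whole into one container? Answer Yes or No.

No

Total = 900 kg; ⌈900/250⌉ = 4.
At least 4 containers are required, but only 3 are allowed.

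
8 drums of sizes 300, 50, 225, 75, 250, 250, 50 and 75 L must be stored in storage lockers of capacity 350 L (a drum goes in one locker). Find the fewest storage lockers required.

4

Total = 300 + 250 + 250 + 225 + 75 + 75 + 50 + 50 = 1275 L.
Lower bound: ⌈1275/350⌉ = 4 storage lockers.
A packing using 4 storage lockers:
  locker 1: 300 + 50 = 350
  locker 2: 250 + 75 = 325
  locker 3: 250 + 75 = 325
  locker 4: 225 + 50 = 275
This matches the lower bound, so 4 is optimal.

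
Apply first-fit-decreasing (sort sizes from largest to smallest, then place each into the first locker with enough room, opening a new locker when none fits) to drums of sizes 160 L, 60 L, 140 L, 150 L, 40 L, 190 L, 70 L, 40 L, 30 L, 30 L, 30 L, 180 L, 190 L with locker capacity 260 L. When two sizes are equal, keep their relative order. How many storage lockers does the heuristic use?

6

Sorted descending: 190, 190, 180, 160, 150, 140, 70, 60, 40, 40, 30, 30, 30.
  190 → locker 1 (new)  [load 190/260]
  190 → locker 2 (new)  [load 190/260]
  180 → locker 3 (new)  [load 180/260]
  160 → locker 4 (new)  [load 160/260]
  150 → locker 5 (new)  [load 150/260]
  140 → locker 6 (new)  [load 140/260]
  70 → locker 1  [load 260/260]
  60 → locker 2  [load 250/260]
  40 → locker 3  [load 220/260]
  40 → locker 3  [load 260/260]
  30 → locker 4  [load 190/260]
  30 → locker 4  [load 220/260]
  30 → locker 4  [load 250/260]
6 storage lockers opened.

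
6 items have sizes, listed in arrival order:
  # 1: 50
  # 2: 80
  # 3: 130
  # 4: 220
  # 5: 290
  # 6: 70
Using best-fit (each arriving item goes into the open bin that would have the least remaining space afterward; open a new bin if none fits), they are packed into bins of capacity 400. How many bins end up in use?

3

  50 → bin 1 (new)  [load 50/400]
  80 → bin 1  [load 130/400]
  130 → bin 1  [load 260/400]
  220 → bin 2 (new)  [load 220/400]
  290 → bin 3 (new)  [load 290/400]
  70 → bin 3  [load 360/400]
3 bins opened.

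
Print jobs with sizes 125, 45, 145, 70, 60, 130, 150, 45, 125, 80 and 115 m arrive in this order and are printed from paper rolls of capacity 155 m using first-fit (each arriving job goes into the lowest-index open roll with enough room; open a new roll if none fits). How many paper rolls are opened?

  125 → roll 1 (new)  [load 125/155]
  45 → roll 2 (new)  [load 45/155]
  145 → roll 3 (new)  [load 145/155]
  70 → roll 2  [load 115/155]
  60 → roll 4 (new)  [load 60/155]
  130 → roll 5 (new)  [load 130/155]
  150 → roll 6 (new)  [load 150/155]
  45 → roll 4  [load 105/155]
  125 → roll 7 (new)  [load 125/155]
  80 → roll 8 (new)  [load 80/155]
  115 → roll 9 (new)  [load 115/155]
9 paper rolls opened.

9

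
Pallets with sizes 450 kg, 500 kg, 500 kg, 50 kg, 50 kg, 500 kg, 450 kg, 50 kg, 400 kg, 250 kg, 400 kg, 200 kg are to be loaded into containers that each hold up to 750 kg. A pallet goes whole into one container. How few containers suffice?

7

Total = 500 + 500 + 500 + 450 + 450 + 400 + 400 + 250 + 200 + 50 + 50 + 50 = 3800 kg.
Lower bound: ⌈3800/750⌉ = 6 containers.
Also, 7 pallets each exceed 375 kg, and no two of those can share a container, so at least 7 containers are needed.
A packing using 7 containers:
  container 1: 500 + 250 = 750
  container 2: 500 + 200 + 50 = 750
  container 3: 500 + 50 + 50 = 600
  container 4: 450 = 450
  container 5: 450 = 450
  container 6: 400 = 400
  container 7: 400 = 400
This matches the lower bound, so 7 is optimal.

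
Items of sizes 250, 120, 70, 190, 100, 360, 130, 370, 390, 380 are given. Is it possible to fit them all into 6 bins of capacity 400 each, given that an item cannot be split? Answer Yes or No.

Total = 2360; ⌈2360/400⌉ = 6.
The bound of 6 does not rule out 6, but exhaustive search shows no assignment into 6 bins of capacity 400 exists — the minimum is 7.

No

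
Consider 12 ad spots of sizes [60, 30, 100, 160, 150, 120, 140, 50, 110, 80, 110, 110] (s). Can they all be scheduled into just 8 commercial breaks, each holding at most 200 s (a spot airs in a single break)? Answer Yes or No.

Yes

A valid assignment using 8 commercial breaks:
  break 1: 160 + 30 = 190
  break 2: 150 + 50 = 200
  break 3: 140 + 60 = 200
  break 4: 120 + 80 = 200
  break 5: 110 = 110
  break 6: 110 = 110
  break 7: 110 = 110
  break 8: 100 = 100
Every load is within 200 s, so 8 commercial breaks suffice.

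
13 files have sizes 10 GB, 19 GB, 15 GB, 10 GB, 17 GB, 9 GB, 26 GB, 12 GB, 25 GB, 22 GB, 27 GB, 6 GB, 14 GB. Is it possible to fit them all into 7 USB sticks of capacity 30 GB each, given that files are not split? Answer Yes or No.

No

Total = 212 GB; ⌈212/30⌉ = 8.
At least 8 USB sticks are required, but only 7 are allowed.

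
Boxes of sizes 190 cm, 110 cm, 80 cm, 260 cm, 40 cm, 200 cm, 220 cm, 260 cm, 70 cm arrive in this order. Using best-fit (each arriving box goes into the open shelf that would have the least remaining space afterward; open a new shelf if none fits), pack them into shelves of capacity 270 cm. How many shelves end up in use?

  190 → shelf 1 (new)  [load 190/270]
  110 → shelf 2 (new)  [load 110/270]
  80 → shelf 1  [load 270/270]
  260 → shelf 3 (new)  [load 260/270]
  40 → shelf 2  [load 150/270]
  200 → shelf 4 (new)  [load 200/270]
  220 → shelf 5 (new)  [load 220/270]
  260 → shelf 6 (new)  [load 260/270]
  70 → shelf 4  [load 270/270]
6 shelves opened.

6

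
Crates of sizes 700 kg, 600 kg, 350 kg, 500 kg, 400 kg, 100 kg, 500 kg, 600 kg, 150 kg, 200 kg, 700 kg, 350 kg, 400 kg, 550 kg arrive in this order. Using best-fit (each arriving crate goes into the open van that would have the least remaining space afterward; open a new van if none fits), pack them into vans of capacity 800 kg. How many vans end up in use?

9

  700 → van 1 (new)  [load 700/800]
  600 → van 2 (new)  [load 600/800]
  350 → van 3 (new)  [load 350/800]
  500 → van 4 (new)  [load 500/800]
  400 → van 3  [load 750/800]
  100 → van 1  [load 800/800]
  500 → van 5 (new)  [load 500/800]
  600 → van 6 (new)  [load 600/800]
  150 → van 2  [load 750/800]
  200 → van 6  [load 800/800]
  700 → van 7 (new)  [load 700/800]
  350 → van 8 (new)  [load 350/800]
  400 → van 8  [load 750/800]
  550 → van 9 (new)  [load 550/800]
9 vans opened.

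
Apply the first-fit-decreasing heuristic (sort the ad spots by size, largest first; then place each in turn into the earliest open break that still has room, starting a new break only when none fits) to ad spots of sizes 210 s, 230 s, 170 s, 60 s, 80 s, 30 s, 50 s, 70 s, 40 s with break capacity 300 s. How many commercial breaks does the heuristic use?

Sorted descending: 230, 210, 170, 80, 70, 60, 50, 40, 30.
  230 → break 1 (new)  [load 230/300]
  210 → break 2 (new)  [load 210/300]
  170 → break 3 (new)  [load 170/300]
  80 → break 2  [load 290/300]
  70 → break 1  [load 300/300]
  60 → break 3  [load 230/300]
  50 → break 3  [load 280/300]
  40 → break 4 (new)  [load 40/300]
  30 → break 4  [load 70/300]
4 commercial breaks opened.

4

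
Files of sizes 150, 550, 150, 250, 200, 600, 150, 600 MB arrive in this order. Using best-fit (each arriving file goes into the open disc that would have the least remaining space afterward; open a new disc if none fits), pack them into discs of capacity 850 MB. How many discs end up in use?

  150 → disc 1 (new)  [load 150/850]
  550 → disc 1  [load 700/850]
  150 → disc 1  [load 850/850]
  250 → disc 2 (new)  [load 250/850]
  200 → disc 2  [load 450/850]
  600 → disc 3 (new)  [load 600/850]
  150 → disc 3  [load 750/850]
  600 → disc 4 (new)  [load 600/850]
4 discs opened.

4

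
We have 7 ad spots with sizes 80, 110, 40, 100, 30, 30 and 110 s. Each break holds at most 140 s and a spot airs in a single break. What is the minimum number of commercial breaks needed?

4

Total = 110 + 110 + 100 + 80 + 40 + 30 + 30 = 500 s.
Lower bound: ⌈500/140⌉ = 4 commercial breaks.
A packing using 4 commercial breaks:
  break 1: 110 + 30 = 140
  break 2: 110 + 30 = 140
  break 3: 100 + 40 = 140
  break 4: 80 = 80
This matches the lower bound, so 4 is optimal.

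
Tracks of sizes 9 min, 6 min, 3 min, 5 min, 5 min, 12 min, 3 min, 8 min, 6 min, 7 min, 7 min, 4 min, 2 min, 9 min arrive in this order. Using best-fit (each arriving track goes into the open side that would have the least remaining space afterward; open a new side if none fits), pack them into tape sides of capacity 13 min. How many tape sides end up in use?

8

  9 → side 1 (new)  [load 9/13]
  6 → side 2 (new)  [load 6/13]
  3 → side 1  [load 12/13]
  5 → side 2  [load 11/13]
  5 → side 3 (new)  [load 5/13]
  12 → side 4 (new)  [load 12/13]
  3 → side 3  [load 8/13]
  8 → side 5 (new)  [load 8/13]
  6 → side 6 (new)  [load 6/13]
  7 → side 6  [load 13/13]
  7 → side 7 (new)  [load 7/13]
  4 → side 3  [load 12/13]
  2 → side 2  [load 13/13]
  9 → side 8 (new)  [load 9/13]
8 tape sides opened.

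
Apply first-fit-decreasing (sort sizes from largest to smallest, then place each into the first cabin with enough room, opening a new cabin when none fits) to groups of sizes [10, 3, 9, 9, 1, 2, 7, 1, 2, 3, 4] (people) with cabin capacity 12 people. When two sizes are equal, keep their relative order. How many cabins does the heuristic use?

5

Sorted descending: 10, 9, 9, 7, 4, 3, 3, 2, 2, 1, 1.
  10 → cabin 1 (new)  [load 10/12]
  9 → cabin 2 (new)  [load 9/12]
  9 → cabin 3 (new)  [load 9/12]
  7 → cabin 4 (new)  [load 7/12]
  4 → cabin 4  [load 11/12]
  3 → cabin 2  [load 12/12]
  3 → cabin 3  [load 12/12]
  2 → cabin 1  [load 12/12]
  2 → cabin 5 (new)  [load 2/12]
  1 → cabin 4  [load 12/12]
  1 → cabin 5  [load 3/12]
5 cabins opened.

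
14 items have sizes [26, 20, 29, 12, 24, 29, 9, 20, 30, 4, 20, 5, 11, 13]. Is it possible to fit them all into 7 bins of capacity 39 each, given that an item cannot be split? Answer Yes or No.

No

Total = 252; ⌈252/39⌉ = 7.
8 items each exceed half the capacity and cannot share a bin, forcing at least 8 bins.
At least 8 bins are required, but only 7 are allowed.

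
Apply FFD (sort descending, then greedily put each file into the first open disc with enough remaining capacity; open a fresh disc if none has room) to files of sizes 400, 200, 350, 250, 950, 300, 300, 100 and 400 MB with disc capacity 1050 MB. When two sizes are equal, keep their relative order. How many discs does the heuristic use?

4

Sorted descending: 950, 400, 400, 350, 300, 300, 250, 200, 100.
  950 → disc 1 (new)  [load 950/1050]
  400 → disc 2 (new)  [load 400/1050]
  400 → disc 2  [load 800/1050]
  350 → disc 3 (new)  [load 350/1050]
  300 → disc 3  [load 650/1050]
  300 → disc 3  [load 950/1050]
  250 → disc 2  [load 1050/1050]
  200 → disc 4 (new)  [load 200/1050]
  100 → disc 1  [load 1050/1050]
4 discs opened.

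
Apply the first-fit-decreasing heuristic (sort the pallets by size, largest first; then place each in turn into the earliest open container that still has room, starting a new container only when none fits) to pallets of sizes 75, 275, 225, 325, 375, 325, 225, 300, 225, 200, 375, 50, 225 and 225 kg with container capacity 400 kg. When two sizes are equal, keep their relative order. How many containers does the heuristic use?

Sorted descending: 375, 375, 325, 325, 300, 275, 225, 225, 225, 225, 225, 200, 75, 50.
  375 → container 1 (new)  [load 375/400]
  375 → container 2 (new)  [load 375/400]
  325 → container 3 (new)  [load 325/400]
  325 → container 4 (new)  [load 325/400]
  300 → container 5 (new)  [load 300/400]
  275 → container 6 (new)  [load 275/400]
  225 → container 7 (new)  [load 225/400]
  225 → container 8 (new)  [load 225/400]
  225 → container 9 (new)  [load 225/400]
  225 → container 10 (new)  [load 225/400]
  225 → container 11 (new)  [load 225/400]
  200 → container 12 (new)  [load 200/400]
  75 → container 3  [load 400/400]
  50 → container 4  [load 375/400]
12 containers opened.

12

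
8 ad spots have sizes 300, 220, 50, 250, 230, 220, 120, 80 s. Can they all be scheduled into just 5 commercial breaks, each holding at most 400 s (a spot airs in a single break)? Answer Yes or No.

A valid assignment using 5 commercial breaks:
  break 1: 300 + 80 = 380
  break 2: 250 + 120 = 370
  break 3: 230 + 50 = 280
  break 4: 220 = 220
  break 5: 220 = 220
Every load is within 400 s, so 5 commercial breaks suffice.

Yes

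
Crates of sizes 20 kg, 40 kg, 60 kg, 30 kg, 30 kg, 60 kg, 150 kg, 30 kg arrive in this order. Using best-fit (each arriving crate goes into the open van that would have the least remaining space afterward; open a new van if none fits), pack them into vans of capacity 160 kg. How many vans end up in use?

3

  20 → van 1 (new)  [load 20/160]
  40 → van 1  [load 60/160]
  60 → van 1  [load 120/160]
  30 → van 1  [load 150/160]
  30 → van 2 (new)  [load 30/160]
  60 → van 2  [load 90/160]
  150 → van 3 (new)  [load 150/160]
  30 → van 2  [load 120/160]
3 vans opened.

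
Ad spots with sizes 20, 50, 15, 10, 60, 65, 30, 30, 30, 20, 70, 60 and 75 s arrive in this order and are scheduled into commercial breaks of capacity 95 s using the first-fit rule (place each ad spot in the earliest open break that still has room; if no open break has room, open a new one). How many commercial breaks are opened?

7

  20 → break 1 (new)  [load 20/95]
  50 → break 1  [load 70/95]
  15 → break 1  [load 85/95]
  10 → break 1  [load 95/95]
  60 → break 2 (new)  [load 60/95]
  65 → break 3 (new)  [load 65/95]
  30 → break 2  [load 90/95]
  30 → break 3  [load 95/95]
  30 → break 4 (new)  [load 30/95]
  20 → break 4  [load 50/95]
  70 → break 5 (new)  [load 70/95]
  60 → break 6 (new)  [load 60/95]
  75 → break 7 (new)  [load 75/95]
7 commercial breaks opened.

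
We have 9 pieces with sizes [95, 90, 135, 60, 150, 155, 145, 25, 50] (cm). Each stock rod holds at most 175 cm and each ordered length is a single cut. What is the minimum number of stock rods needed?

Total = 155 + 150 + 145 + 135 + 95 + 90 + 60 + 50 + 25 = 905 cm.
Lower bound: ⌈905/175⌉ = 6 stock rods.
A packing using 6 stock rods:
  stock rod 1: 155 = 155
  stock rod 2: 150 + 25 = 175
  stock rod 3: 145 = 145
  stock rod 4: 135 = 135
  stock rod 5: 95 + 60 = 155
  stock rod 6: 90 + 50 = 140
This matches the lower bound, so 6 is optimal.

6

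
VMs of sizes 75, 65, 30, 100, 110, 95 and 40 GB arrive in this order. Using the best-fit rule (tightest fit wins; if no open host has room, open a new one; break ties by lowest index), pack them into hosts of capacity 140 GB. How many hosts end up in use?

  75 → host 1 (new)  [load 75/140]
  65 → host 1  [load 140/140]
  30 → host 2 (new)  [load 30/140]
  100 → host 2  [load 130/140]
  110 → host 3 (new)  [load 110/140]
  95 → host 4 (new)  [load 95/140]
  40 → host 4  [load 135/140]
4 hosts opened.

4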